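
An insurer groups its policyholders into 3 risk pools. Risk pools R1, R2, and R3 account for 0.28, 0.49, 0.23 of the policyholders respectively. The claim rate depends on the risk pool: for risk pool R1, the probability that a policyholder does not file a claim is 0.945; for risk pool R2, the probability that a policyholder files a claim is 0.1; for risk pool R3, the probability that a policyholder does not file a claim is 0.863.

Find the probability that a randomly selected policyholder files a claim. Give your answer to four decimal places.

P(C|R1) = 1 − 0.945 = 0.055.
P(C|R3) = 1 − 0.863 = 0.137.
P(C) = P(C|R1)·P(R1) + P(C|R2)·P(R2) + P(C|R3)·P(R3)
      = 0.055·0.28 + 0.1·0.49 + 0.137·0.23
      = 0.0154 + 0.049 + 0.03151 = 0.09591

0.0959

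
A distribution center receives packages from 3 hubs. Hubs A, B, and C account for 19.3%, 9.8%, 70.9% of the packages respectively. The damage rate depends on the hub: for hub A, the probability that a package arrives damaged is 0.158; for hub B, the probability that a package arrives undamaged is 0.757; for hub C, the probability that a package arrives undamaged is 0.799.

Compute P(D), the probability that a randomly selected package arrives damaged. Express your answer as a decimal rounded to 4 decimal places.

P(D|B) = 1 − 0.757 = 0.243.
P(D|C) = 1 − 0.799 = 0.201.
P(D) = P(D|A)·P(A) + P(D|B)·P(B) + P(D|C)·P(C)
      = 0.158·0.193 + 0.243·0.098 + 0.201·0.709
      = 0.030494 + 0.023814 + 0.142509 = 0.196817

0.1968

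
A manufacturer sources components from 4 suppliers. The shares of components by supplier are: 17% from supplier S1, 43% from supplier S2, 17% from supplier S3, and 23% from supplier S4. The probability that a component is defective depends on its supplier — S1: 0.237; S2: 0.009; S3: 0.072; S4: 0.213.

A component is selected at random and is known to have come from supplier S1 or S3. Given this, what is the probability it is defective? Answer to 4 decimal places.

P(D|S) ≈ 0.1545

Let S = {S1, S3}.
P(S) = 0.17 + 0.17 = 0.34.
P(D ∩ S) = 0.237·0.17 + 0.072·0.17 = 0.04029 + 0.01224 = 0.05253.
P(D | S) = 0.05253 / 0.34 = 0.154500…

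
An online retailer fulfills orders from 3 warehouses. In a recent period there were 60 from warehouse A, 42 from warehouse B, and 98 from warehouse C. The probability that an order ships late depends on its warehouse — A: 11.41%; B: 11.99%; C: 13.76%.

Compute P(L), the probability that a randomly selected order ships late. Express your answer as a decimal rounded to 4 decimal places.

Total: 60 + 42 + 98 = 200.
P(A) = 60/200 = 0.3. P(B) = 42/200 = 0.21. P(C) = 98/200 = 0.49.
P(L) = P(L|A)·P(A) + P(L|B)·P(B) + P(L|C)·P(C)
      = 0.1141·0.3 + 0.1199·0.21 + 0.1376·0.49
      = 0.03423 + 0.025179 + 0.067424 = 0.126833

P(L) ≈ 0.1268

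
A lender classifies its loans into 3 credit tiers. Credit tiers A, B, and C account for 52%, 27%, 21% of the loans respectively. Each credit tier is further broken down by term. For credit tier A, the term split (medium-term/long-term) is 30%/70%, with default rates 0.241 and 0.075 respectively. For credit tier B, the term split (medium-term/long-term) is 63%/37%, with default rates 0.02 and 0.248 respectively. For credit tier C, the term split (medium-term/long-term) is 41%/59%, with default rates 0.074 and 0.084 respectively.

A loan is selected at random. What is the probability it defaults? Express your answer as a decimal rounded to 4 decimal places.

0.1099

P(D|A) = 0.3·0.241 + 0.7·0.075 = 0.0723 + 0.0525 = 0.1248
P(D|B) = 0.63·0.02 + 0.37·0.248 = 0.0126 + 0.09176 = 0.10436
P(D|C) = 0.41·0.074 + 0.59·0.084 = 0.03034 + 0.04956 = 0.0799
By total probability over the outer partition,
P(D) = 0.52·0.1248 + 0.27·0.10436 + 0.21·0.0799
      = 0.064896 + 0.0281772 + 0.016779 = 0.1098522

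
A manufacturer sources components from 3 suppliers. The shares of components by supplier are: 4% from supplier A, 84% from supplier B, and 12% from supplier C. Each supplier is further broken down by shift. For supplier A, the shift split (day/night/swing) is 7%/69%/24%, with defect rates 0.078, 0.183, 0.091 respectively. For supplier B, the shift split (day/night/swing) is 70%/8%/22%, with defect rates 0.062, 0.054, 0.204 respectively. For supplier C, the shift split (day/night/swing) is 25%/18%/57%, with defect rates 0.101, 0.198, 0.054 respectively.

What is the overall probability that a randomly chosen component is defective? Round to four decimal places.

P(D|A) = 0.07·0.078 + 0.69·0.183 + 0.24·0.091 = 0.00546 + 0.12627 + 0.02184 = 0.15357
P(D|B) = 0.7·0.062 + 0.08·0.054 + 0.22·0.204 = 0.0434 + 0.00432 + 0.04488 = 0.0926
P(D|C) = 0.25·0.101 + 0.18·0.198 + 0.57·0.054 = 0.02525 + 0.03564 + 0.03078 = 0.09167
Then overall,
P(D) = 0.04·0.15357 + 0.84·0.0926 + 0.12·0.09167
      = 0.0061428 + 0.077784 + 0.0110004 = 0.0949272

P(D) ≈ 0.0949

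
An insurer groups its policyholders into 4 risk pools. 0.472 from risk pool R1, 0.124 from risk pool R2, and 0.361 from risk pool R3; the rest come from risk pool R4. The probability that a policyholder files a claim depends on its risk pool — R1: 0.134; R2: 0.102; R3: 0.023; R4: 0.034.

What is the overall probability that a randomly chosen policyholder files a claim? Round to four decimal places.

P(C) ≈ 0.0857

P(R4) = 1 − (0.472 + 0.124 + 0.361) = 0.043.
P(C) = P(C|R1)·P(R1) + P(C|R2)·P(R2) + P(C|R3)·P(R3) + P(C|R4)·P(R4)
      = 0.134·0.472 + 0.102·0.124 + 0.023·0.361 + 0.034·0.043
      = 0.063248 + 0.012648 + 0.008303 + 0.001462 = 0.085661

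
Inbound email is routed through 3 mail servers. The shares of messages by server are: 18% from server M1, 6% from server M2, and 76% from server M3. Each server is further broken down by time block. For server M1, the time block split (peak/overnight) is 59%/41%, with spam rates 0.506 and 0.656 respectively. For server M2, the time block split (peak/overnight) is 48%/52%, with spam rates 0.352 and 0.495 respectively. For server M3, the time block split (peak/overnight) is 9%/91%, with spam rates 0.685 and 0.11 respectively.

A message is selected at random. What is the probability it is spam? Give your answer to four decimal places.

P(S) ≈ 0.2507

P(S|M1) = 0.59·0.506 + 0.41·0.656 = 0.29854 + 0.26896 = 0.5675
P(S|M2) = 0.48·0.352 + 0.52·0.495 = 0.16896 + 0.2574 = 0.42636
P(S|M3) = 0.09·0.685 + 0.91·0.11 = 0.06165 + 0.1001 = 0.16175
By total probability over the outer partition,
P(S) = 0.18·0.5675 + 0.06·0.42636 + 0.76·0.16175
      = 0.10215 + 0.0255816 + 0.12293 = 0.2506616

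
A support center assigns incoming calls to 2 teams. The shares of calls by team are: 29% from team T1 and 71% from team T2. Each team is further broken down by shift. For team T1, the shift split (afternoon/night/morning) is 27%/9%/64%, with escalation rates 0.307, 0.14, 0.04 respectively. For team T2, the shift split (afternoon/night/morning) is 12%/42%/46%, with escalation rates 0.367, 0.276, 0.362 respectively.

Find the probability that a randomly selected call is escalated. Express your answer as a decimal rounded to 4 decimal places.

P(E) ≈ 0.2669

P(E|T1) = 0.27·0.307 + 0.09·0.14 + 0.64·0.04 = 0.08289 + 0.0126 + 0.0256 = 0.12109
P(E|T2) = 0.12·0.367 + 0.42·0.276 + 0.46·0.362 = 0.04404 + 0.11592 + 0.16652 = 0.32648
By total probability over the outer partition,
P(E) = 0.29·0.12109 + 0.71·0.32648
      = 0.0351161 + 0.2318008 = 0.2669169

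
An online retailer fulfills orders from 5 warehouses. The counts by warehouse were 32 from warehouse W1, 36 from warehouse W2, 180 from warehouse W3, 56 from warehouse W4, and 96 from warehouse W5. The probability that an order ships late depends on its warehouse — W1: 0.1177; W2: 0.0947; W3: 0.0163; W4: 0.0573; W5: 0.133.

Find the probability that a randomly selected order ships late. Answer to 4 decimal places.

P(L) ≈ 0.0652

Total: 32 + 36 + 180 + 56 + 96 = 400.
P(W1) = 32/400 = 0.08. P(W2) = 36/400 = 0.09. P(W3) = 180/400 = 0.45. P(W4) = 56/400 = 0.14. P(W5) = 96/400 = 0.24.
P(L) = P(L|W1)·P(W1) + P(L|W2)·P(W2) + P(L|W3)·P(W3) + P(L|W4)·P(W4) + P(L|W5)·P(W5)
      = 0.1177·0.08 + 0.0947·0.09 + 0.0163·0.45 + 0.0573·0.14 + 0.133·0.24
      = 0.009416 + 0.008523 + 0.007335 + 0.008022 + 0.03192 = 0.065216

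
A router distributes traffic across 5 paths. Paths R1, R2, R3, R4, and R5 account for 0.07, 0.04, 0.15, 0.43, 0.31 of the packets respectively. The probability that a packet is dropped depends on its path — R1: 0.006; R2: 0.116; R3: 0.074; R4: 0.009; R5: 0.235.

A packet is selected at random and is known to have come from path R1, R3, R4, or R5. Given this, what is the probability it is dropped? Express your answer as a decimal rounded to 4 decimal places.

Let S = {R1, R3, R4, R5}.
P(S) = 0.07 + 0.15 + 0.43 + 0.31 = 0.96.
P(L ∩ S) = 0.006·0.07 + 0.074·0.15 + 0.009·0.43 + 0.235·0.31 = 0.00042 + 0.0111 + 0.00387 + 0.07285 = 0.08824.
P(L | S) = 0.08824 / 0.96 = 0.091917…

0.0919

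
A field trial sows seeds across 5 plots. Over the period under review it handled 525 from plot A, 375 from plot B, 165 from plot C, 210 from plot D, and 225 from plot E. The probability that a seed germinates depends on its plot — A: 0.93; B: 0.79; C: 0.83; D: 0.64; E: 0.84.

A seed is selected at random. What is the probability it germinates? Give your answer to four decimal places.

P(G) ≈ 0.8299

Total: 525 + 375 + 165 + 210 + 225 = 1500.
P(A) = 525/1500 = 0.35. P(B) = 375/1500 = 0.25. P(C) = 165/1500 = 0.11. P(D) = 210/1500 = 0.14. P(E) = 225/1500 = 0.15.
P(G) = P(G|A)·P(A) + P(G|B)·P(B) + P(G|C)·P(C) + P(G|D)·P(D) + P(G|E)·P(E)
      = 0.93·0.35 + 0.79·0.25 + 0.83·0.11 + 0.64·0.14 + 0.84·0.15
      = 0.3255 + 0.1975 + 0.0913 + 0.0896 + 0.126 = 0.8299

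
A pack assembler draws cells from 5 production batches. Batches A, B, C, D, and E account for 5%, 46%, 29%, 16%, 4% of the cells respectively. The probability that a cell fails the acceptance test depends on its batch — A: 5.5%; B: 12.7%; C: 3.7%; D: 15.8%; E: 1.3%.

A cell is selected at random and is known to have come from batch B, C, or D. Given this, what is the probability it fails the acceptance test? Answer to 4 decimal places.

P(F|S) ≈ 0.1038

Let S = {B, C, D}.
P(S) = 0.46 + 0.29 + 0.16 = 0.91.
P(F ∩ S) = 0.127·0.46 + 0.037·0.29 + 0.158·0.16 = 0.05842 + 0.01073 + 0.02528 = 0.09443.
P(F | S) = 0.09443 / 0.91 = 0.103769…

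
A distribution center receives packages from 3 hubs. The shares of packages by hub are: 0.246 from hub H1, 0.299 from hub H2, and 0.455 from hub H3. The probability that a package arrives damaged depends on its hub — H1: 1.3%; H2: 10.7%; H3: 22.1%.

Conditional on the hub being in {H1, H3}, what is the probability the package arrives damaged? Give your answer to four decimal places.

Let S = {H1, H3}.
P(S) = 0.246 + 0.455 = 0.701.
P(D ∩ S) = 0.013·0.246 + 0.221·0.455 = 0.003198 + 0.100555 = 0.103753.
P(D | S) = 0.103753 / 0.701 = 0.148007…

0.1480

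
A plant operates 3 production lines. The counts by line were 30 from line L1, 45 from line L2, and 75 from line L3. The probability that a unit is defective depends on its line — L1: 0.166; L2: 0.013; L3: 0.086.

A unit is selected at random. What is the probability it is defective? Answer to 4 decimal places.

Total: 30 + 45 + 75 = 150.
P(L1) = 30/150 = 0.2. P(L2) = 45/150 = 0.3. P(L3) = 75/150 = 0.5.
P(D) = P(D|L1)·P(L1) + P(D|L2)·P(L2) + P(D|L3)·P(L3)
      = 0.166·0.2 + 0.013·0.3 + 0.086·0.5
      = 0.0332 + 0.0039 + 0.043 = 0.0801

0.0801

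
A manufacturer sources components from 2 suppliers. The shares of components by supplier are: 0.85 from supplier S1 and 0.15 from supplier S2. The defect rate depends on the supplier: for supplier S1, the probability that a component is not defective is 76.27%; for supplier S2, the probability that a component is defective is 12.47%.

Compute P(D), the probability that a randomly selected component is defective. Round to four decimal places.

P(D|S1) = 1 − 0.7627 = 0.2373.
By the law of total probability,
P(D) = P(D|S1)·P(S1) + P(D|S2)·P(S2)
      = 0.2373·0.85 + 0.1247·0.15
      = 0.201705 + 0.018705 = 0.22041

0.2204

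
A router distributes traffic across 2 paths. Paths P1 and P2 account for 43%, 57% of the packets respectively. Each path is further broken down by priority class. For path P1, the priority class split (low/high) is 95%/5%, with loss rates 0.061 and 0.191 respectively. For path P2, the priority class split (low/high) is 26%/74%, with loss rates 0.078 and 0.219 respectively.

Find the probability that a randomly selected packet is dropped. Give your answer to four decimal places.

P(L|P1) = 0.95·0.061 + 0.05·0.191 = 0.05795 + 0.00955 = 0.0675
P(L|P2) = 0.26·0.078 + 0.74·0.219 = 0.02028 + 0.16206 = 0.18234
By total probability over the outer partition,
P(L) = 0.43·0.0675 + 0.57·0.18234
      = 0.029025 + 0.1039338 = 0.1329588

0.1330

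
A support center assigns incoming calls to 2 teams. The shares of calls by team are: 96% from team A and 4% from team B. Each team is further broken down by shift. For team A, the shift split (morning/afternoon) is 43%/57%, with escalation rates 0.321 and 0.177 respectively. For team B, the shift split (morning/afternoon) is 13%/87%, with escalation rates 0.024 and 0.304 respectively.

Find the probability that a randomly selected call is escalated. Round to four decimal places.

P(E|A) = 0.43·0.321 + 0.57·0.177 = 0.13803 + 0.10089 = 0.23892
P(E|B) = 0.13·0.024 + 0.87·0.304 = 0.00312 + 0.26448 = 0.2676
Then overall,
P(E) = 0.96·0.23892 + 0.04·0.2676
      = 0.2293632 + 0.010704 = 0.2400672

P(E) ≈ 0.2401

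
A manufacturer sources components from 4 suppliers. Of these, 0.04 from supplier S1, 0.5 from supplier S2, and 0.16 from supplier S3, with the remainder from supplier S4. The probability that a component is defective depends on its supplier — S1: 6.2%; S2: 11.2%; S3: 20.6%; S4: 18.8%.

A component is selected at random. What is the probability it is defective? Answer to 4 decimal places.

P(S4) = 1 − (0.04 + 0.5 + 0.16) = 0.3.
P(D) = P(D|S1)·P(S1) + P(D|S2)·P(S2) + P(D|S3)·P(S3) + P(D|S4)·P(S4)
      = 0.062·0.04 + 0.112·0.5 + 0.206·0.16 + 0.188·0.3
      = 0.00248 + 0.056 + 0.03296 + 0.0564 = 0.14784

P(D) ≈ 0.1478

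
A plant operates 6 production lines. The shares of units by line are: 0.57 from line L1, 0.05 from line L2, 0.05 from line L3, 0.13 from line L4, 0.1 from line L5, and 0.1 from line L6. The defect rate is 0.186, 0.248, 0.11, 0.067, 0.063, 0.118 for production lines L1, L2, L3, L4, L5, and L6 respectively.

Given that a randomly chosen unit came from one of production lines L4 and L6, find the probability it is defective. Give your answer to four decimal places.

0.0892

Let S = {L4, L6}.
P(S) = 0.13 + 0.1 = 0.23.
P(D ∩ S) = 0.067·0.13 + 0.118·0.1 = 0.00871 + 0.0118 = 0.02051.
P(D | S) = 0.02051 / 0.23 = 0.089174…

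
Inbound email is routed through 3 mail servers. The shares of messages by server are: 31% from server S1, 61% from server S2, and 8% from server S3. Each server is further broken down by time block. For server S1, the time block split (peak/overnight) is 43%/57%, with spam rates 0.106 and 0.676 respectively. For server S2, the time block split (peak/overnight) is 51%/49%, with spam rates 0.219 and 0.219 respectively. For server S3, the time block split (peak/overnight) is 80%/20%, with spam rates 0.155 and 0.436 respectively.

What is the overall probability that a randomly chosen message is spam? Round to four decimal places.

P(S|S1) = 0.43·0.106 + 0.57·0.676 = 0.04558 + 0.38532 = 0.4309
P(S|S2) = 0.51·0.219 + 0.49·0.219 = 0.11169 + 0.10731 = 0.219
P(S|S3) = 0.8·0.155 + 0.2·0.436 = 0.124 + 0.0872 = 0.2112
By total probability over the outer partition,
P(S) = 0.31·0.4309 + 0.61·0.219 + 0.08·0.2112
      = 0.133579 + 0.13359 + 0.016896 = 0.284065

P(S) ≈ 0.2841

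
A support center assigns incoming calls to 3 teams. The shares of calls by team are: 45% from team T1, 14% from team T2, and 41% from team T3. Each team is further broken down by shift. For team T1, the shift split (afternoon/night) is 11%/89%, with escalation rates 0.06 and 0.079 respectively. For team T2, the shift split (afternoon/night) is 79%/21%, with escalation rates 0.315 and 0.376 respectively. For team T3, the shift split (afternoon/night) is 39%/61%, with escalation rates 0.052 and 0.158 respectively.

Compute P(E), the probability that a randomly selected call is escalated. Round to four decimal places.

P(E|T1) = 0.11·0.06 + 0.89·0.079 = 0.0066 + 0.07031 = 0.07691
P(E|T2) = 0.79·0.315 + 0.21·0.376 = 0.24885 + 0.07896 = 0.32781
P(E|T3) = 0.39·0.052 + 0.61·0.158 = 0.02028 + 0.09638 = 0.11666
Then overall,
P(E) = 0.45·0.07691 + 0.14·0.32781 + 0.41·0.11666
      = 0.0346095 + 0.0458934 + 0.0478306 = 0.1283335

0.1283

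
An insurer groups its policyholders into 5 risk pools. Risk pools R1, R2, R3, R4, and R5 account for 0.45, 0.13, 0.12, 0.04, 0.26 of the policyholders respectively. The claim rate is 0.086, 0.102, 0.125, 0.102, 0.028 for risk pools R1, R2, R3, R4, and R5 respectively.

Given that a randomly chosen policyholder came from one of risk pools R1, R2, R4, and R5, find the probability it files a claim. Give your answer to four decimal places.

0.0720

Let S = {R1, R2, R4, R5}.
P(S) = 0.45 + 0.13 + 0.04 + 0.26 = 0.88.
P(C ∩ S) = 0.086·0.45 + 0.102·0.13 + 0.102·0.04 + 0.028·0.26 = 0.0387 + 0.01326 + 0.00408 + 0.00728 = 0.06332.
P(C | S) = 0.06332 / 0.88 = 0.071955…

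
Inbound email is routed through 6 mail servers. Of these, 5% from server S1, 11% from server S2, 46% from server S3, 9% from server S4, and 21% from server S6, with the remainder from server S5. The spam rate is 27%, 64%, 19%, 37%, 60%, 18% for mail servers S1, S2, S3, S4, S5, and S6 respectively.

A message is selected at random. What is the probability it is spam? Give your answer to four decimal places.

0.2904

P(S5) = 1 − (0.05 + 0.11 + 0.46 + 0.09 + 0.21) = 0.08.
P(S) = P(S|S1)·P(S1) + P(S|S2)·P(S2) + P(S|S3)·P(S3) + P(S|S4)·P(S4) + P(S|S5)·P(S5) + P(S|S6)·P(S6)
      = 0.27·0.05 + 0.64·0.11 + 0.19·0.46 + 0.37·0.09 + 0.6·0.08 + 0.18·0.21
      = 0.0135 + 0.0704 + 0.0874 + 0.0333 + 0.048 + 0.0378 = 0.2904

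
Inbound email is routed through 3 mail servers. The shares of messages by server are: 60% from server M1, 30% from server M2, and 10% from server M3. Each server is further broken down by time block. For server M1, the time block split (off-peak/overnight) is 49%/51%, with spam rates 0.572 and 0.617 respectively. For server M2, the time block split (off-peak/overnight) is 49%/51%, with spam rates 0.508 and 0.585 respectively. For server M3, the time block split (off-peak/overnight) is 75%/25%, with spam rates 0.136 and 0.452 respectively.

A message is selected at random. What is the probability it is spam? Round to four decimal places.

P(S|M1) = 0.49·0.572 + 0.51·0.617 = 0.28028 + 0.31467 = 0.59495
P(S|M2) = 0.49·0.508 + 0.51·0.585 = 0.24892 + 0.29835 = 0.54727
P(S|M3) = 0.75·0.136 + 0.25·0.452 = 0.102 + 0.113 = 0.215
Then overall,
P(S) = 0.6·0.59495 + 0.3·0.54727 + 0.1·0.215
      = 0.35697 + 0.164181 + 0.0215 = 0.542651

P(S) ≈ 0.5427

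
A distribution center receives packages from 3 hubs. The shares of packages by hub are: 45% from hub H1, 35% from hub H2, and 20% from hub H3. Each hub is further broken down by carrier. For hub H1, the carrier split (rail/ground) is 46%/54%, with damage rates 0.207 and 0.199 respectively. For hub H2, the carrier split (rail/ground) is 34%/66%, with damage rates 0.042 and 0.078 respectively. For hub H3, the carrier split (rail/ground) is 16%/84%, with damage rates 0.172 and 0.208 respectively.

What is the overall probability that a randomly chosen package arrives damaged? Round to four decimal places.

P(D|H1) = 0.46·0.207 + 0.54·0.199 = 0.09522 + 0.10746 = 0.20268
P(D|H2) = 0.34·0.042 + 0.66·0.078 = 0.01428 + 0.05148 = 0.06576
P(D|H3) = 0.16·0.172 + 0.84·0.208 = 0.02752 + 0.17472 = 0.20224
By total probability over the outer partition,
P(D) = 0.45·0.20268 + 0.35·0.06576 + 0.2·0.20224
      = 0.091206 + 0.023016 + 0.040448 = 0.15467

P(D) ≈ 0.1547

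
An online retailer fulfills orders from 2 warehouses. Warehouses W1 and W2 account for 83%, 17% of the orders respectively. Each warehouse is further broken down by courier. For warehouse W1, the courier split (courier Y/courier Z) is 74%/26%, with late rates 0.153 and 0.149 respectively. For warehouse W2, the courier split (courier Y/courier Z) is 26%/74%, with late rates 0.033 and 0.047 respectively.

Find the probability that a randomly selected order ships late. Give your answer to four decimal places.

P(L) ≈ 0.1335

P(L|W1) = 0.74·0.153 + 0.26·0.149 = 0.11322 + 0.03874 = 0.15196
P(L|W2) = 0.26·0.033 + 0.74·0.047 = 0.00858 + 0.03478 = 0.04336
Then overall,
P(L) = 0.83·0.15196 + 0.17·0.04336
      = 0.1261268 + 0.0073712 = 0.133498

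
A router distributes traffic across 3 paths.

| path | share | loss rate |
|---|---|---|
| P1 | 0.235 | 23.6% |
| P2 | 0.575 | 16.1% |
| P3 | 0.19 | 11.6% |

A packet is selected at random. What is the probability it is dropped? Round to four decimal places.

By the law of total probability,
P(L) = P(L|P1)·P(P1) + P(L|P2)·P(P2) + P(L|P3)·P(P3)
      = 0.236·0.235 + 0.161·0.575 + 0.116·0.19
      = 0.05546 + 0.092575 + 0.02204 = 0.170075

P(L) ≈ 0.1701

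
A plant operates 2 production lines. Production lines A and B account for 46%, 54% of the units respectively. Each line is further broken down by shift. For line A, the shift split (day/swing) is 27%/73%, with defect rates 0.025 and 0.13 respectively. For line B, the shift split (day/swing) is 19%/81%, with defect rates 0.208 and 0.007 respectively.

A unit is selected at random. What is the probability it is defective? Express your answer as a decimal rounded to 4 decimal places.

P(D|A) = 0.27·0.025 + 0.73·0.13 = 0.00675 + 0.0949 = 0.10165
P(D|B) = 0.19·0.208 + 0.81·0.007 = 0.03952 + 0.00567 = 0.04519
By total probability over the outer partition,
P(D) = 0.46·0.10165 + 0.54·0.04519
      = 0.046759 + 0.0244026 = 0.0711616

0.0712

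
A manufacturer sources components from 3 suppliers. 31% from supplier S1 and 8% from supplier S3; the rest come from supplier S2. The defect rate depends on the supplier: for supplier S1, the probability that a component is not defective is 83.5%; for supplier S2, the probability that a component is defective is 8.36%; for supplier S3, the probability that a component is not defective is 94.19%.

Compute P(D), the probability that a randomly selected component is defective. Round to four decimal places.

P(S2) = 1 − (0.31 + 0.08) = 0.61.
P(D|S1) = 1 − 0.835 = 0.165.
P(D|S3) = 1 − 0.9419 = 0.0581.
Summing over the partition,
P(D) = P(D|S1)·P(S1) + P(D|S2)·P(S2) + P(D|S3)·P(S3)
      = 0.165·0.31 + 0.0836·0.61 + 0.0581·0.08
      = 0.05115 + 0.050996 + 0.004648 = 0.106794

P(D) ≈ 0.1068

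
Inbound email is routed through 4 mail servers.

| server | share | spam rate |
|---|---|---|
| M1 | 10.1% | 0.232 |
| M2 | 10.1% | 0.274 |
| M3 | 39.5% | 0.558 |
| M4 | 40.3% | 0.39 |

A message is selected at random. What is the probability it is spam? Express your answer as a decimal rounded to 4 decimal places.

0.4287

P(S) = P(S|M1)·P(M1) + P(S|M2)·P(M2) + P(S|M3)·P(M3) + P(S|M4)·P(M4)
      = 0.232·0.101 + 0.274·0.101 + 0.558·0.395 + 0.39·0.403
      = 0.023432 + 0.027674 + 0.22041 + 0.15717 = 0.428686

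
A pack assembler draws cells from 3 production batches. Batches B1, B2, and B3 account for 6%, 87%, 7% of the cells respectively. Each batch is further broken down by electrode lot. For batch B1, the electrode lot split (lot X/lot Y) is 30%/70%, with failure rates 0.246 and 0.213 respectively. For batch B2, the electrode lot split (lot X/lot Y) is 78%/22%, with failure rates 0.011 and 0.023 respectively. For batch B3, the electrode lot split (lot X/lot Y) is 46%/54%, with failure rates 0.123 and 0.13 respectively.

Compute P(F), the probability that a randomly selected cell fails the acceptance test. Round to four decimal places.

P(F) ≈ 0.0341

P(F|B1) = 0.3·0.246 + 0.7·0.213 = 0.0738 + 0.1491 = 0.2229
P(F|B2) = 0.78·0.011 + 0.22·0.023 = 0.00858 + 0.00506 = 0.01364
P(F|B3) = 0.46·0.123 + 0.54·0.13 = 0.05658 + 0.0702 = 0.12678
By total probability over the outer partition,
P(F) = 0.06·0.2229 + 0.87·0.01364 + 0.07·0.12678
      = 0.013374 + 0.0118668 + 0.0088746 = 0.0341154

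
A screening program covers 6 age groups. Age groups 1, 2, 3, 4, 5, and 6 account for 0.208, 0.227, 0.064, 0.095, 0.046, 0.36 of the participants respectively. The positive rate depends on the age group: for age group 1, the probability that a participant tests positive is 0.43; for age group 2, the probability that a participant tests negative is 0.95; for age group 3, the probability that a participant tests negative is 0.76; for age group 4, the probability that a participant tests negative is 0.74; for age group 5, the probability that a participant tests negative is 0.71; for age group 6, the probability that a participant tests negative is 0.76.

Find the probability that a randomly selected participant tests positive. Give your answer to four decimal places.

P(T|2) = 1 − 0.95 = 0.05.
P(T|3) = 1 − 0.76 = 0.24.
P(T|4) = 1 − 0.74 = 0.26.
P(T|5) = 1 − 0.71 = 0.29.
P(T|6) = 1 − 0.76 = 0.24.
P(T) = P(T|1)·P(1) + P(T|2)·P(2) + P(T|3)·P(3) + P(T|4)·P(4) + P(T|5)·P(5) + P(T|6)·P(6)
      = 0.43·0.208 + 0.05·0.227 + 0.24·0.064 + 0.26·0.095 + 0.29·0.046 + 0.24·0.36
      = 0.08944 + 0.01135 + 0.01536 + 0.0247 + 0.01334 + 0.0864 = 0.24059

0.2406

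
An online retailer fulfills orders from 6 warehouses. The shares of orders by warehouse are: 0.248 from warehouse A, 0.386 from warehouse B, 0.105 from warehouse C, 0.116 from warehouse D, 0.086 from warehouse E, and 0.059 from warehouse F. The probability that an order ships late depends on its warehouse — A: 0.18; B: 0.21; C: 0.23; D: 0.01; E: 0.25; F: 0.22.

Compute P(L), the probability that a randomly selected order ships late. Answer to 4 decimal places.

P(L) = P(L|A)·P(A) + P(L|B)·P(B) + P(L|C)·P(C) + P(L|D)·P(D) + P(L|E)·P(E) + P(L|F)·P(F)
      = 0.18·0.248 + 0.21·0.386 + 0.23·0.105 + 0.01·0.116 + 0.25·0.086 + 0.22·0.059
      = 0.04464 + 0.08106 + 0.02415 + 0.00116 + 0.0215 + 0.01298 = 0.18549

0.1855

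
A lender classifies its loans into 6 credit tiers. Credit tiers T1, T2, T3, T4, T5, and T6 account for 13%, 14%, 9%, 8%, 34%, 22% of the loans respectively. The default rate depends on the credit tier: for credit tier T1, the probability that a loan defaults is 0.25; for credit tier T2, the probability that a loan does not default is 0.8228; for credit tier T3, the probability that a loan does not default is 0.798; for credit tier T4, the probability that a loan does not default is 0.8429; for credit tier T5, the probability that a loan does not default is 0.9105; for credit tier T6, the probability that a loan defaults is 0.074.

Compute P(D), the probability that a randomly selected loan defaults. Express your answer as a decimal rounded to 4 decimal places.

P(D) ≈ 0.1348

P(D|T2) = 1 − 0.8228 = 0.1772.
P(D|T3) = 1 − 0.798 = 0.202.
P(D|T4) = 1 − 0.8429 = 0.1571.
P(D|T5) = 1 − 0.9105 = 0.0895.
P(D) = P(D|T1)·P(T1) + P(D|T2)·P(T2) + P(D|T3)·P(T3) + P(D|T4)·P(T4) + P(D|T5)·P(T5) + P(D|T6)·P(T6)
      = 0.25·0.13 + 0.1772·0.14 + 0.202·0.09 + 0.1571·0.08 + 0.0895·0.34 + 0.074·0.22
      = 0.0325 + 0.024808 + 0.01818 + 0.012568 + 0.03043 + 0.01628 = 0.134766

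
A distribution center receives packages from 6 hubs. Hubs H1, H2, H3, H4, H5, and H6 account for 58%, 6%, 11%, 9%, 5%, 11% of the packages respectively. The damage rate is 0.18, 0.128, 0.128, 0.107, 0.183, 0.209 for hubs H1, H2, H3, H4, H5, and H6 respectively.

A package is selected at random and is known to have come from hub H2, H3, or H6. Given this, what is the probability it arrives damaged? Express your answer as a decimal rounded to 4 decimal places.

Let S = {H2, H3, H6}.
P(S) = 0.06 + 0.11 + 0.11 = 0.28.
P(D ∩ S) = 0.128·0.06 + 0.128·0.11 + 0.209·0.11 = 0.00768 + 0.01408 + 0.02299 = 0.04475.
P(D | S) = 0.04475 / 0.28 = 0.159821…

0.1598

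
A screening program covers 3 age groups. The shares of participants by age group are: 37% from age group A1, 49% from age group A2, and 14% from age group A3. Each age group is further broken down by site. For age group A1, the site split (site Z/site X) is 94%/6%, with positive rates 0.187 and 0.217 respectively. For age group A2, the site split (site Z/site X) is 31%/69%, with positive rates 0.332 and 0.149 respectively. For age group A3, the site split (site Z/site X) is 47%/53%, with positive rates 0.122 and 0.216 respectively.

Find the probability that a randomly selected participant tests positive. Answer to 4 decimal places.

P(T|A1) = 0.94·0.187 + 0.06·0.217 = 0.17578 + 0.01302 = 0.1888
P(T|A2) = 0.31·0.332 + 0.69·0.149 = 0.10292 + 0.10281 = 0.20573
P(T|A3) = 0.47·0.122 + 0.53·0.216 = 0.05734 + 0.11448 = 0.17182
By total probability over the outer partition,
P(T) = 0.37·0.1888 + 0.49·0.20573 + 0.14·0.17182
      = 0.069856 + 0.1008077 + 0.0240548 = 0.1947185

P(T) ≈ 0.1947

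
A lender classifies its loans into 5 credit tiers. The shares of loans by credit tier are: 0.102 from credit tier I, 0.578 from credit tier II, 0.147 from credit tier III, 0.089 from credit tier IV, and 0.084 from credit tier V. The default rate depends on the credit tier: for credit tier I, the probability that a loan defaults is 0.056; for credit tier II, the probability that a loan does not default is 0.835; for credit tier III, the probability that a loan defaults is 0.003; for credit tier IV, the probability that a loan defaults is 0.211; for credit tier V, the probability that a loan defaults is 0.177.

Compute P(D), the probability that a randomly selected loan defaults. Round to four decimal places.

P(D|II) = 1 − 0.835 = 0.165.
P(D) = P(D|I)·P(I) + P(D|II)·P(II) + P(D|III)·P(III) + P(D|IV)·P(IV) + P(D|V)·P(V)
      = 0.056·0.102 + 0.165·0.578 + 0.003·0.147 + 0.211·0.089 + 0.177·0.084
      = 0.005712 + 0.09537 + 0.000441 + 0.018779 + 0.014868 = 0.13517

P(D) ≈ 0.1352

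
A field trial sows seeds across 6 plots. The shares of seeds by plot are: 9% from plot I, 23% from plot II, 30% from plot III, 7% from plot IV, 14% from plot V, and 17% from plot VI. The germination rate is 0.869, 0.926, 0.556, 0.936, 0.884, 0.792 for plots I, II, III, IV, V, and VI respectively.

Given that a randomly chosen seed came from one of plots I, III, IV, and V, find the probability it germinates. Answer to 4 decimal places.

P(G|S) ≈ 0.7238

Let S = {I, III, IV, V}.
P(S) = 0.09 + 0.3 + 0.07 + 0.14 = 0.6.
P(G ∩ S) = 0.869·0.09 + 0.556·0.3 + 0.936·0.07 + 0.884·0.14 = 0.07821 + 0.1668 + 0.06552 + 0.12376 = 0.43429.
P(G | S) = 0.43429 / 0.6 = 0.723817…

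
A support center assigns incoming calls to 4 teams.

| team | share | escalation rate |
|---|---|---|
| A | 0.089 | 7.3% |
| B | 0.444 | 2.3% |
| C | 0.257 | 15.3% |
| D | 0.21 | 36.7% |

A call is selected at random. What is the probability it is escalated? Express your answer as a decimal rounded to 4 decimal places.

0.1331

P(E) = P(E|A)·P(A) + P(E|B)·P(B) + P(E|C)·P(C) + P(E|D)·P(D)
      = 0.073·0.089 + 0.023·0.444 + 0.153·0.257 + 0.367·0.21
      = 0.006497 + 0.010212 + 0.039321 + 0.07707 = 0.1331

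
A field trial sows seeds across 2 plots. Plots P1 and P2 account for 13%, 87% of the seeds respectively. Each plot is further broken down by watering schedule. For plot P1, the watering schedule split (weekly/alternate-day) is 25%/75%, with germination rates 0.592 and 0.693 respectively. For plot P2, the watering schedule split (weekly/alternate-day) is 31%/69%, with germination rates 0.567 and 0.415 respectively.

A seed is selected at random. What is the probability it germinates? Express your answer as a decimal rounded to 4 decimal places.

P(G) ≈ 0.4889

P(G|P1) = 0.25·0.592 + 0.75·0.693 = 0.148 + 0.51975 = 0.66775
P(G|P2) = 0.31·0.567 + 0.69·0.415 = 0.17577 + 0.28635 = 0.46212
Then overall,
P(G) = 0.13·0.66775 + 0.87·0.46212
      = 0.0868075 + 0.4020444 = 0.4888519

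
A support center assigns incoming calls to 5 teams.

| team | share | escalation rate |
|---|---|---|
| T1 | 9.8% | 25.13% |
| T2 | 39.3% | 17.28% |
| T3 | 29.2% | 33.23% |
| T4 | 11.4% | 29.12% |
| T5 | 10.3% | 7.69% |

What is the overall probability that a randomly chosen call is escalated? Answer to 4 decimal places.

P(E) = P(E|T1)·P(T1) + P(E|T2)·P(T2) + P(E|T3)·P(T3) + P(E|T4)·P(T4) + P(E|T5)·P(T5)
      = 0.2513·0.098 + 0.1728·0.393 + 0.3323·0.292 + 0.2912·0.114 + 0.0769·0.103
      = 0.0246274 + 0.0679104 + 0.0970316 + 0.0331968 + 0.0079207 = 0.2306869

0.2307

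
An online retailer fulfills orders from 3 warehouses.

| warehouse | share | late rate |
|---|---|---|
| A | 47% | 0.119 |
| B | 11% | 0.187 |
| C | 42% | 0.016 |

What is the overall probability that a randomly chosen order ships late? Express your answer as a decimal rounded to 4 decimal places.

0.0832

P(L) = P(L|A)·P(A) + P(L|B)·P(B) + P(L|C)·P(C)
      = 0.119·0.47 + 0.187·0.11 + 0.016·0.42
      = 0.05593 + 0.02057 + 0.00672 = 0.08322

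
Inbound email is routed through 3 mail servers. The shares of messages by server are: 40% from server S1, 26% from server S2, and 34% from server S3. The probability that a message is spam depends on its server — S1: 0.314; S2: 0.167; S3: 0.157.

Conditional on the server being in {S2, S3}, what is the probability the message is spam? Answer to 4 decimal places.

P(S|J) ≈ 0.1613

Let J = {S2, S3}.
P(J) = 0.26 + 0.34 = 0.6.
P(S ∩ J) = 0.167·0.26 + 0.157·0.34 = 0.04342 + 0.05338 = 0.0968.
P(S | J) = 0.0968 / 0.6 = 0.161333…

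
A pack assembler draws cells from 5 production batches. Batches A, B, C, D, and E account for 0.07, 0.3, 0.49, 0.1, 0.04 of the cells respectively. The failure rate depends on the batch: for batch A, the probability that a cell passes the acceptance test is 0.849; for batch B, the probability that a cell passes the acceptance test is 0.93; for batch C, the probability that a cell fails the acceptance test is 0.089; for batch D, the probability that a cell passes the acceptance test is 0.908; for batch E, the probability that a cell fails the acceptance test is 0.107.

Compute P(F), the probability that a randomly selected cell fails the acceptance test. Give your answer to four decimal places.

P(F|A) = 1 − 0.849 = 0.151.
P(F|B) = 1 − 0.93 = 0.07.
P(F|D) = 1 − 0.908 = 0.092.
By the law of total probability,
P(F) = P(F|A)·P(A) + P(F|B)·P(B) + P(F|C)·P(C) + P(F|D)·P(D) + P(F|E)·P(E)
      = 0.151·0.07 + 0.07·0.3 + 0.089·0.49 + 0.092·0.1 + 0.107·0.04
      = 0.01057 + 0.021 + 0.04361 + 0.0092 + 0.00428 = 0.08866

P(F) ≈ 0.0887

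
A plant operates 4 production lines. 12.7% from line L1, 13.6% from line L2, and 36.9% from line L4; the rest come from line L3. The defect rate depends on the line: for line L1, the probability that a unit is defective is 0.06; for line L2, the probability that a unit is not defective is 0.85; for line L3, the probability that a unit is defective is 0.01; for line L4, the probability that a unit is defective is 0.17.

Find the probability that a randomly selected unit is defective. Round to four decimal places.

P(D) ≈ 0.0944

P(L3) = 1 − (0.127 + 0.136 + 0.369) = 0.368.
P(D|L2) = 1 − 0.85 = 0.15.
P(D) = P(D|L1)·P(L1) + P(D|L2)·P(L2) + P(D|L3)·P(L3) + P(D|L4)·P(L4)
      = 0.06·0.127 + 0.15·0.136 + 0.01·0.368 + 0.17·0.369
      = 0.00762 + 0.0204 + 0.00368 + 0.06273 = 0.09443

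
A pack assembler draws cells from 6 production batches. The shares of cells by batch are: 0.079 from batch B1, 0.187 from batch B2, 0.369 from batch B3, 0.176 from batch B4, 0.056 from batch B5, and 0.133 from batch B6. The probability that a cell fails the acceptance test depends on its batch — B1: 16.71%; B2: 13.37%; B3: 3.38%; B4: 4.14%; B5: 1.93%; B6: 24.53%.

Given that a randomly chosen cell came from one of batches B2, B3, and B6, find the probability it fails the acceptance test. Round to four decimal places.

P(F|S) ≈ 0.1017

Let S = {B2, B3, B6}.
P(S) = 0.187 + 0.369 + 0.133 = 0.689.
P(F ∩ S) = 0.1337·0.187 + 0.0338·0.369 + 0.2453·0.133 = 0.0250019 + 0.0124722 + 0.0326249 = 0.070099.
P(F | S) = 0.070099 / 0.689 = 0.101740…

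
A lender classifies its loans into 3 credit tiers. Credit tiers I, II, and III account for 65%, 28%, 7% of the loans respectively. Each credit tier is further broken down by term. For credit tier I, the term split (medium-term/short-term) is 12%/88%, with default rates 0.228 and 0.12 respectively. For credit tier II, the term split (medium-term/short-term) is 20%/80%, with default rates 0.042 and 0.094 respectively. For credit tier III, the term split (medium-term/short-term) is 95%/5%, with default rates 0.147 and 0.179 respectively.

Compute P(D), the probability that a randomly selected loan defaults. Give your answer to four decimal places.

0.1202

P(D|I) = 0.12·0.228 + 0.88·0.12 = 0.02736 + 0.1056 = 0.13296
P(D|II) = 0.2·0.042 + 0.8·0.094 = 0.0084 + 0.0752 = 0.0836
P(D|III) = 0.95·0.147 + 0.05·0.179 = 0.13965 + 0.00895 = 0.1486
Then overall,
P(D) = 0.65·0.13296 + 0.28·0.0836 + 0.07·0.1486
      = 0.086424 + 0.023408 + 0.010402 = 0.120234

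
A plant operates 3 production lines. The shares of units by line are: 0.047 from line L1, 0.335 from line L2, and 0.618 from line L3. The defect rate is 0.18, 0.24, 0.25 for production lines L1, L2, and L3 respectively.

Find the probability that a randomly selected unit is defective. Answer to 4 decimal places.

P(D) = P(D|L1)·P(L1) + P(D|L2)·P(L2) + P(D|L3)·P(L3)
      = 0.18·0.047 + 0.24·0.335 + 0.25·0.618
      = 0.00846 + 0.0804 + 0.1545 = 0.24336

0.2434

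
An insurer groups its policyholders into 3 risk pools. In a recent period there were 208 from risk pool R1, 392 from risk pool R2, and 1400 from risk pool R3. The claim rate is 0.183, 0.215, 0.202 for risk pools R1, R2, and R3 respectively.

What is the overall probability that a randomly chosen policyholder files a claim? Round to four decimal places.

Total: 208 + 392 + 1400 = 2000.
P(R1) = 208/2000 = 0.104. P(R2) = 392/2000 = 0.196. P(R3) = 1400/2000 = 0.7.
Using total probability over the partition,
P(C) = P(C|R1)·P(R1) + P(C|R2)·P(R2) + P(C|R3)·P(R3)
      = 0.183·0.104 + 0.215·0.196 + 0.202·0.7
      = 0.019032 + 0.04214 + 0.1414 = 0.202572

0.2026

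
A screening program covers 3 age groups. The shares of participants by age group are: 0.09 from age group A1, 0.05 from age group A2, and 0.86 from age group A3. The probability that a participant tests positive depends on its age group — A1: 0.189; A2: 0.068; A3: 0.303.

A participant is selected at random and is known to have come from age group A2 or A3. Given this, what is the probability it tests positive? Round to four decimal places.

0.2901

Let S = {A2, A3}.
P(S) = 0.05 + 0.86 = 0.91.
P(T ∩ S) = 0.068·0.05 + 0.303·0.86 = 0.0034 + 0.26058 = 0.26398.
P(T | S) = 0.26398 / 0.91 = 0.290088…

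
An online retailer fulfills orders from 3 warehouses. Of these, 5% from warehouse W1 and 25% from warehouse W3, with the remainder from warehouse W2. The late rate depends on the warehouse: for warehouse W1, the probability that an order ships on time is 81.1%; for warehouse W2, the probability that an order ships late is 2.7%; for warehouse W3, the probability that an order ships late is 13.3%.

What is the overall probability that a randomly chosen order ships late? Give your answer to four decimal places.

P(L) ≈ 0.0616

P(W2) = 1 − (0.05 + 0.25) = 0.7.
P(L|W1) = 1 − 0.811 = 0.189.
P(L) = P(L|W1)·P(W1) + P(L|W2)·P(W2) + P(L|W3)·P(W3)
      = 0.189·0.05 + 0.027·0.7 + 0.133·0.25
      = 0.00945 + 0.0189 + 0.03325 = 0.0616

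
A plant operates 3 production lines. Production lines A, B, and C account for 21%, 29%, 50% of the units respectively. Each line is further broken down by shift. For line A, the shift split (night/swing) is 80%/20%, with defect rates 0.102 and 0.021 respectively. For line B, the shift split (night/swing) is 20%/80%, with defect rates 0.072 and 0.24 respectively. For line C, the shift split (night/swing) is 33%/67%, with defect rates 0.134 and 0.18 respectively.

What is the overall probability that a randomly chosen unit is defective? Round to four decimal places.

P(D|A) = 0.8·0.102 + 0.2·0.021 = 0.0816 + 0.0042 = 0.0858
P(D|B) = 0.2·0.072 + 0.8·0.24 = 0.0144 + 0.192 = 0.2064
P(D|C) = 0.33·0.134 + 0.67·0.18 = 0.04422 + 0.1206 = 0.16482
By total probability over the outer partition,
P(D) = 0.21·0.0858 + 0.29·0.2064 + 0.5·0.16482
      = 0.018018 + 0.059856 + 0.08241 = 0.160284

P(D) ≈ 0.1603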